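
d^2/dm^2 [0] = 0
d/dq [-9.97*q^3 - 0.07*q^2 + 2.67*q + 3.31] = -29.91*q^2 - 0.14*q + 2.67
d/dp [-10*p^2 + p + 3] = 1 - 20*p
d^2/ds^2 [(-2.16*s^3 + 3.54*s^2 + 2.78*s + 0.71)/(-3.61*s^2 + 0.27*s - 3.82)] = (-2.8421709430404e-14*s^5 - 5.6843418860808e-14*s^4 - 138.618088*s^3 + 224.020158*s^2 + 423.290262*s - 89.57021)/(47.045881*s^6 - 10.556001*s^5 + 150.137373*s^4 - 22.359807*s^3 + 158.871126*s^2 - 11.819844*s + 55.742968)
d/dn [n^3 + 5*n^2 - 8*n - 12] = 3*n^2 + 10*n - 8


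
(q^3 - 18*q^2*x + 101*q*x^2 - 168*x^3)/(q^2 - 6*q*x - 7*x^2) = (q^2 - 11*q*x + 24*x^2)/(q + x)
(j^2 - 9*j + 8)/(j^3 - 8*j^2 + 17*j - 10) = (j - 8)/(j^2 - 7*j + 10)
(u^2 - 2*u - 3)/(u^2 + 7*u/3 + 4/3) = 3*(u - 3)/(3*u + 4)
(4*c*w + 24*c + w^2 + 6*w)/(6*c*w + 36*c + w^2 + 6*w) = (4*c + w)/(6*c + w)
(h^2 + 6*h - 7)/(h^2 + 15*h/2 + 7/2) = 2*(h - 1)/(2*h + 1)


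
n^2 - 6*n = n*(n - 6)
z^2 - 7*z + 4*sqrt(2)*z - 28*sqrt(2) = (z - 7)*(z + 4*sqrt(2))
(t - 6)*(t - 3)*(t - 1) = t^3 - 10*t^2 + 27*t - 18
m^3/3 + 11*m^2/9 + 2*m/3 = m*(m/3 + 1)*(m + 2/3)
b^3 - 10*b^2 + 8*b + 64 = (b - 8)*(b - 4)*(b + 2)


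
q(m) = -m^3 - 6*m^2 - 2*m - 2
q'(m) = -3*m^2 - 12*m - 2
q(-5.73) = 0.60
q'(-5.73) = -31.74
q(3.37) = -115.15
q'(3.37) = -76.51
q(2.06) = -40.32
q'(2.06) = -39.45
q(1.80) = -30.87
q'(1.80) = -33.32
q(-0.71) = -3.25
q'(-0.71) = 5.01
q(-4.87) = -19.06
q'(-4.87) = -14.71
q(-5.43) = -7.95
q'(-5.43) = -25.29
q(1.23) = -15.40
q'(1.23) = -21.30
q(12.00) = -2618.00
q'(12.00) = -578.00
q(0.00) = -2.00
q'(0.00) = -2.00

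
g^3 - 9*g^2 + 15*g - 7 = (g - 7)*(g - 1)^2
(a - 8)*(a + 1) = a^2 - 7*a - 8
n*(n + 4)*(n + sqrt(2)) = n^3 + sqrt(2)*n^2 + 4*n^2 + 4*sqrt(2)*n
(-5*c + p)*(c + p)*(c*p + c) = -5*c^3*p - 5*c^3 - 4*c^2*p^2 - 4*c^2*p + c*p^3 + c*p^2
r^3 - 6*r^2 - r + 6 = (r - 6)*(r - 1)*(r + 1)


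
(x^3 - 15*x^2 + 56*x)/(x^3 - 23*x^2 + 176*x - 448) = x/(x - 8)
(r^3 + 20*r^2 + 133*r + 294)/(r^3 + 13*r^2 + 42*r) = (r + 7)/r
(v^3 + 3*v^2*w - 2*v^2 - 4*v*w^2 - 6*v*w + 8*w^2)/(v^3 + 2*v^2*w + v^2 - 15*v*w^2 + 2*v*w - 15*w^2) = (v^3 + 3*v^2*w - 2*v^2 - 4*v*w^2 - 6*v*w + 8*w^2)/(v^3 + 2*v^2*w + v^2 - 15*v*w^2 + 2*v*w - 15*w^2)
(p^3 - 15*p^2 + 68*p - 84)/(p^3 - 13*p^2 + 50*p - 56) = (p - 6)/(p - 4)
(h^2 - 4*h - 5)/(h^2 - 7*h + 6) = (h^2 - 4*h - 5)/(h^2 - 7*h + 6)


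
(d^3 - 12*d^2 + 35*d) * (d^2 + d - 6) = d^5 - 11*d^4 + 17*d^3 + 107*d^2 - 210*d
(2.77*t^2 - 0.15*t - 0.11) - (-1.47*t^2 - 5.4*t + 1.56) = 4.24*t^2 + 5.25*t - 1.67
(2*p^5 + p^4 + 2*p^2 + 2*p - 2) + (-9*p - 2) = 2*p^5 + p^4 + 2*p^2 - 7*p - 4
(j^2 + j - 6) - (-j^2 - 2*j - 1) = 2*j^2 + 3*j - 5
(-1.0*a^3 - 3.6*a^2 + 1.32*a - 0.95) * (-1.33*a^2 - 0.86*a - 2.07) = 1.33*a^5 + 5.648*a^4 + 3.4104*a^3 + 7.5803*a^2 - 1.9154*a + 1.9665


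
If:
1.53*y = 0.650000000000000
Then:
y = 0.42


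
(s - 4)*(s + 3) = s^2 - s - 12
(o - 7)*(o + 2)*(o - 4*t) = o^3 - 4*o^2*t - 5*o^2 + 20*o*t - 14*o + 56*t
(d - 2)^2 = d^2 - 4*d + 4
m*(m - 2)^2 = m^3 - 4*m^2 + 4*m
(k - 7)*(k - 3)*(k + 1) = k^3 - 9*k^2 + 11*k + 21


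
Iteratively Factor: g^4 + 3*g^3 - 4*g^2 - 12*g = (g)*(g^3 + 3*g^2 - 4*g - 12) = g*(g + 3)*(g^2 - 4) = g*(g + 2)*(g + 3)*(g - 2)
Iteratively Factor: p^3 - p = (p + 1)*(p^2 - p) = (p - 1)*(p + 1)*(p)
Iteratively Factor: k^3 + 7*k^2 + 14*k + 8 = (k + 4)*(k^2 + 3*k + 2) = (k + 1)*(k + 4)*(k + 2)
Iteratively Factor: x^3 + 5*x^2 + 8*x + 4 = (x + 2)*(x^2 + 3*x + 2) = (x + 2)^2*(x + 1)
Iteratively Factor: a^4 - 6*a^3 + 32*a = (a - 4)*(a^3 - 2*a^2 - 8*a) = a*(a - 4)*(a^2 - 2*a - 8) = a*(a - 4)*(a + 2)*(a - 4)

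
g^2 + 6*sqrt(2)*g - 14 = (g - sqrt(2))*(g + 7*sqrt(2))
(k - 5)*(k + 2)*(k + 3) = k^3 - 19*k - 30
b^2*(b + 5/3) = b^3 + 5*b^2/3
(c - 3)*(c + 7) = c^2 + 4*c - 21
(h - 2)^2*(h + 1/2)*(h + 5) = h^4 + 3*h^3/2 - 31*h^2/2 + 12*h + 10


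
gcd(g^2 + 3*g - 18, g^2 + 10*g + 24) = g + 6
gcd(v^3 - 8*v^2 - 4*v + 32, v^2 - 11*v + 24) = v - 8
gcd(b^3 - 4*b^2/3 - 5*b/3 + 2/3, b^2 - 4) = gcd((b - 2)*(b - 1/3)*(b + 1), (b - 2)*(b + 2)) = b - 2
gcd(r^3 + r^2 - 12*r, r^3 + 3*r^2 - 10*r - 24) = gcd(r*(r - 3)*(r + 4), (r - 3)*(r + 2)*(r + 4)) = r^2 + r - 12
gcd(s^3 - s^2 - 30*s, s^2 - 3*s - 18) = s - 6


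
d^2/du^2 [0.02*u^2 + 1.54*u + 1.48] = 0.0400000000000000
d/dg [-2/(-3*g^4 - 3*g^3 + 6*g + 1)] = 6*(-4*g^3 - 3*g^2 + 2)/(3*g^4 + 3*g^3 - 6*g - 1)^2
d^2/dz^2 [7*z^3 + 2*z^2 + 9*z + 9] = 42*z + 4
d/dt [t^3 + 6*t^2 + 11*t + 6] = 3*t^2 + 12*t + 11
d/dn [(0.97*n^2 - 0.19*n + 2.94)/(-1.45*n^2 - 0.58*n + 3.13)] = (-0.8381*n^2 + 14.5982*n + 1.1105)/(2.1025*n^4 + 1.682*n^3 - 8.7406*n^2 - 3.6308*n + 9.7969)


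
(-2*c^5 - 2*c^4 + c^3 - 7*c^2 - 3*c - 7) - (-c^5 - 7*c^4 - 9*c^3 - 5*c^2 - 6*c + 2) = -c^5 + 5*c^4 + 10*c^3 - 2*c^2 + 3*c - 9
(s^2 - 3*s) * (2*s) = 2*s^3 - 6*s^2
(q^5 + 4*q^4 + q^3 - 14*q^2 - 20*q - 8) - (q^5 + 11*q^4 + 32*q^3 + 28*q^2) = -7*q^4 - 31*q^3 - 42*q^2 - 20*q - 8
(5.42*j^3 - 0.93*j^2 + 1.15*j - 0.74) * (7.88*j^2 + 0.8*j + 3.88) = 42.7096*j^5 - 2.9924*j^4 + 29.3476*j^3 - 8.5196*j^2 + 3.87*j - 2.8712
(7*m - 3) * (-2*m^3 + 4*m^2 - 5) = -14*m^4 + 34*m^3 - 12*m^2 - 35*m + 15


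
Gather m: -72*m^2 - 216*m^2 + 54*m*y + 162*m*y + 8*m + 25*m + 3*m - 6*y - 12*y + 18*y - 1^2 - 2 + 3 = -288*m^2 + m*(216*y + 36)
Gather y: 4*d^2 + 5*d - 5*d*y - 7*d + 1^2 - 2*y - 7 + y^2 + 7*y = 4*d^2 - 2*d + y^2 + y*(5 - 5*d) - 6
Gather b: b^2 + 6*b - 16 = b^2 + 6*b - 16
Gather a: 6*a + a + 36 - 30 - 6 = 7*a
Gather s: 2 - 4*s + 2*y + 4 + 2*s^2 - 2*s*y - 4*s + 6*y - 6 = 2*s^2 + s*(-2*y - 8) + 8*y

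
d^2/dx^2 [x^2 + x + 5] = 2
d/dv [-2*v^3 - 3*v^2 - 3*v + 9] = -6*v^2 - 6*v - 3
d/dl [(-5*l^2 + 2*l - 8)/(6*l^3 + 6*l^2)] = (5*l^3 - 4*l^2 + 22*l + 16)/(6*l^3*(l^2 + 2*l + 1))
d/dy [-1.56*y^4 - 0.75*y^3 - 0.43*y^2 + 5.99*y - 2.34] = -6.24*y^3 - 2.25*y^2 - 0.86*y + 5.99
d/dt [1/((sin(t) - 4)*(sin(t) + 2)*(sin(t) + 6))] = (-3*sin(t)^2 - 8*sin(t) + 20)*cos(t)/((sin(t) - 4)^2*(sin(t) + 2)^2*(sin(t) + 6)^2)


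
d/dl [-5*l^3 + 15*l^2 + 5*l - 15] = -15*l^2 + 30*l + 5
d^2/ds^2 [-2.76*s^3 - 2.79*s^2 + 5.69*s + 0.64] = -16.56*s - 5.58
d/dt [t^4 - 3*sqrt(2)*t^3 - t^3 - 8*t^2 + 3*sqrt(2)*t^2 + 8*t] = 4*t^3 - 9*sqrt(2)*t^2 - 3*t^2 - 16*t + 6*sqrt(2)*t + 8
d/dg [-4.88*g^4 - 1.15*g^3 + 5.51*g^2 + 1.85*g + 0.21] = -19.52*g^3 - 3.45*g^2 + 11.02*g + 1.85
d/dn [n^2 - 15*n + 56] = 2*n - 15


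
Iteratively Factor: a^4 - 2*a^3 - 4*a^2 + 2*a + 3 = (a - 1)*(a^3 - a^2 - 5*a - 3) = (a - 1)*(a + 1)*(a^2 - 2*a - 3) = (a - 1)*(a + 1)^2*(a - 3)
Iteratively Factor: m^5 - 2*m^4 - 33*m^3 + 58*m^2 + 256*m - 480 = (m - 2)*(m^4 - 33*m^2 - 8*m + 240) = (m - 2)*(m + 4)*(m^3 - 4*m^2 - 17*m + 60) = (m - 5)*(m - 2)*(m + 4)*(m^2 + m - 12) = (m - 5)*(m - 3)*(m - 2)*(m + 4)*(m + 4)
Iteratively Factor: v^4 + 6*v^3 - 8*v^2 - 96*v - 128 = (v - 4)*(v^3 + 10*v^2 + 32*v + 32) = (v - 4)*(v + 4)*(v^2 + 6*v + 8) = (v - 4)*(v + 2)*(v + 4)*(v + 4)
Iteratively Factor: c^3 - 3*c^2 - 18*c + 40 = (c - 2)*(c^2 - c - 20) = (c - 2)*(c + 4)*(c - 5)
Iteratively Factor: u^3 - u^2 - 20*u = (u + 4)*(u^2 - 5*u) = u*(u + 4)*(u - 5)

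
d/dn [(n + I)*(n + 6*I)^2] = (n + 6*I)*(3*n + 8*I)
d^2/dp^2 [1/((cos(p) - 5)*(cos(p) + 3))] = (-4*sin(p)^4 + 66*sin(p)^2 + 45*cos(p)/2 + 3*cos(3*p)/2 - 24)/((cos(p) - 5)^3*(cos(p) + 3)^3)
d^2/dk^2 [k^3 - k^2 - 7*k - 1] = 6*k - 2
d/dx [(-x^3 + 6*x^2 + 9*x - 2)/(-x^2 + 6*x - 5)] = (x^4 - 12*x^3 + 60*x^2 - 64*x - 33)/(x^4 - 12*x^3 + 46*x^2 - 60*x + 25)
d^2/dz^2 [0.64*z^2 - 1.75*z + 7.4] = 1.28000000000000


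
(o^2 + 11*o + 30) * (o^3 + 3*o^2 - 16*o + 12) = o^5 + 14*o^4 + 47*o^3 - 74*o^2 - 348*o + 360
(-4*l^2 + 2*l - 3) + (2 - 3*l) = -4*l^2 - l - 1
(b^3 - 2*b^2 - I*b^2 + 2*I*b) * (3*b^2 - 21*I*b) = 3*b^5 - 6*b^4 - 24*I*b^4 - 21*b^3 + 48*I*b^3 + 42*b^2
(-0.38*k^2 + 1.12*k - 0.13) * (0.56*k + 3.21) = -0.2128*k^3 - 0.5926*k^2 + 3.5224*k - 0.4173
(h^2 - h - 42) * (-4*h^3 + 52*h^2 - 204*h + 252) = -4*h^5 + 56*h^4 - 88*h^3 - 1728*h^2 + 8316*h - 10584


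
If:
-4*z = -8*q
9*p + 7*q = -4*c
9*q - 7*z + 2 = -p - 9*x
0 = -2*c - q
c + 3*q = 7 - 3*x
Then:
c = -207/235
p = -46/47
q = 414/235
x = 122/141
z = 828/235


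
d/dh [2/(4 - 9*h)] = 18/(9*h - 4)^2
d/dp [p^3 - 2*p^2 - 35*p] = 3*p^2 - 4*p - 35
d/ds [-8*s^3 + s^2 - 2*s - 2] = -24*s^2 + 2*s - 2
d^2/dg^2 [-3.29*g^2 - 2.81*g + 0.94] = -6.58000000000000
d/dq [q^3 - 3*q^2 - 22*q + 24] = 3*q^2 - 6*q - 22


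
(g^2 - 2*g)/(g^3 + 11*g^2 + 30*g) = (g - 2)/(g^2 + 11*g + 30)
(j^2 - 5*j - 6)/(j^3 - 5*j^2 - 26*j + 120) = (j + 1)/(j^2 + j - 20)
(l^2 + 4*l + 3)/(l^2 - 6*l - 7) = (l + 3)/(l - 7)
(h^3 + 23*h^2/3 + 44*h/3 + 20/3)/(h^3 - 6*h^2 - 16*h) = (3*h^2 + 17*h + 10)/(3*h*(h - 8))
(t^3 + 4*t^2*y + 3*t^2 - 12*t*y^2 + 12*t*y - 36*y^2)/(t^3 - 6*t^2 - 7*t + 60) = (t^2 + 4*t*y - 12*y^2)/(t^2 - 9*t + 20)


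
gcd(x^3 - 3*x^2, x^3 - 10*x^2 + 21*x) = x^2 - 3*x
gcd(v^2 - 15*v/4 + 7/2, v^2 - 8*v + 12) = v - 2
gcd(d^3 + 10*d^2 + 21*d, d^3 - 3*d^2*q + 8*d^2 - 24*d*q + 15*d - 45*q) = d + 3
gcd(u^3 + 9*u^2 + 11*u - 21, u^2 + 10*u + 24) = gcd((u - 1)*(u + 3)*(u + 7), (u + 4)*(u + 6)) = 1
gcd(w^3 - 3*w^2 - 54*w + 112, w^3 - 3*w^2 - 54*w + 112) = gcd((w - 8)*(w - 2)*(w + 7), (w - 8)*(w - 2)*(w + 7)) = w^3 - 3*w^2 - 54*w + 112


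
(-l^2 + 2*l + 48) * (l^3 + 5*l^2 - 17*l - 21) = -l^5 - 3*l^4 + 75*l^3 + 227*l^2 - 858*l - 1008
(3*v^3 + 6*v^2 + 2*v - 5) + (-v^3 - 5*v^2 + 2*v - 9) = 2*v^3 + v^2 + 4*v - 14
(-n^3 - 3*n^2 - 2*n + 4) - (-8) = -n^3 - 3*n^2 - 2*n + 12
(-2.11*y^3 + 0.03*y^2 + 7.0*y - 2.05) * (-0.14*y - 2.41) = 0.2954*y^4 + 5.0809*y^3 - 1.0523*y^2 - 16.583*y + 4.9405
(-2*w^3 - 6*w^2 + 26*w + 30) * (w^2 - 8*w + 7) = -2*w^5 + 10*w^4 + 60*w^3 - 220*w^2 - 58*w + 210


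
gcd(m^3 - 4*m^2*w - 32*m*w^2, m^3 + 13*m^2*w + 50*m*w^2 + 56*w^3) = m + 4*w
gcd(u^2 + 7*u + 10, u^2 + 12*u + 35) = u + 5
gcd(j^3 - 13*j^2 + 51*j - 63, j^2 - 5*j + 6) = j - 3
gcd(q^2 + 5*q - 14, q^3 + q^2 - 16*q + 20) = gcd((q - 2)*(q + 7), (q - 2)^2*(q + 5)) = q - 2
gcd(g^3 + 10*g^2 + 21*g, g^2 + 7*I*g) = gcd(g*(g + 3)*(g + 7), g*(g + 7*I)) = g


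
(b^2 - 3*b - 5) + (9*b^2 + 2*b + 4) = 10*b^2 - b - 1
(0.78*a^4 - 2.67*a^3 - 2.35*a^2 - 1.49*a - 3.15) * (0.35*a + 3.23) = 0.273*a^5 + 1.5849*a^4 - 9.4466*a^3 - 8.112*a^2 - 5.9152*a - 10.1745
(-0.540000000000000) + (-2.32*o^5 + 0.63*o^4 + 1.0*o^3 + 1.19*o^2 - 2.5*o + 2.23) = -2.32*o^5 + 0.63*o^4 + 1.0*o^3 + 1.19*o^2 - 2.5*o + 1.69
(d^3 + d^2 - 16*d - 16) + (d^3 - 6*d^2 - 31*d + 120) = 2*d^3 - 5*d^2 - 47*d + 104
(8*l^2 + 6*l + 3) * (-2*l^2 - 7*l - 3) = -16*l^4 - 68*l^3 - 72*l^2 - 39*l - 9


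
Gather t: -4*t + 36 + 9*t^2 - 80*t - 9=9*t^2 - 84*t + 27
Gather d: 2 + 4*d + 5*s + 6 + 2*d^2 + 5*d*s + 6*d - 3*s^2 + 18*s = 2*d^2 + d*(5*s + 10) - 3*s^2 + 23*s + 8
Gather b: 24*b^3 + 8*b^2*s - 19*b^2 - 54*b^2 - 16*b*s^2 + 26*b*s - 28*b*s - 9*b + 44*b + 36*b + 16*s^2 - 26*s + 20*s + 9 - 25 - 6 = 24*b^3 + b^2*(8*s - 73) + b*(-16*s^2 - 2*s + 71) + 16*s^2 - 6*s - 22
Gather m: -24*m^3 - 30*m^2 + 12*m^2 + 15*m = -24*m^3 - 18*m^2 + 15*m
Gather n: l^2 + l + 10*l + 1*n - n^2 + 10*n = l^2 + 11*l - n^2 + 11*n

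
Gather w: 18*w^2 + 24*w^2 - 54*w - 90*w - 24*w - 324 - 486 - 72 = 42*w^2 - 168*w - 882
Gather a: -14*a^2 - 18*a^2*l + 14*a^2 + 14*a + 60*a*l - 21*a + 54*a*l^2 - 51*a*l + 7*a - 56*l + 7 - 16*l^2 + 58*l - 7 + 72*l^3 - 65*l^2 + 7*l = -18*a^2*l + a*(54*l^2 + 9*l) + 72*l^3 - 81*l^2 + 9*l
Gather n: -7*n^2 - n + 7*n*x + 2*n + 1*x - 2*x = -7*n^2 + n*(7*x + 1) - x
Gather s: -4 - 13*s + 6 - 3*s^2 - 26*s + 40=-3*s^2 - 39*s + 42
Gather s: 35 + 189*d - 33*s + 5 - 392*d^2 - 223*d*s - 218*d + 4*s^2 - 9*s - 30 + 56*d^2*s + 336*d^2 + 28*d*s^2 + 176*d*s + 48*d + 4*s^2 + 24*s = -56*d^2 + 19*d + s^2*(28*d + 8) + s*(56*d^2 - 47*d - 18) + 10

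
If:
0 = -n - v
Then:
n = -v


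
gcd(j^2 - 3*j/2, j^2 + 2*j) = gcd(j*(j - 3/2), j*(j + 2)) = j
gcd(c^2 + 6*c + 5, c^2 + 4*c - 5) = c + 5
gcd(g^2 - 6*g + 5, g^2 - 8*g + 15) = g - 5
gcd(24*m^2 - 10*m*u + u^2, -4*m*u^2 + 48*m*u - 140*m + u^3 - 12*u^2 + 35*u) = -4*m + u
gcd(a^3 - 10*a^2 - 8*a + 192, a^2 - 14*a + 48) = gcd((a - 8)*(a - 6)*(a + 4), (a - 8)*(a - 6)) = a^2 - 14*a + 48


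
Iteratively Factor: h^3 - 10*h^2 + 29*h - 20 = (h - 4)*(h^2 - 6*h + 5) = (h - 5)*(h - 4)*(h - 1)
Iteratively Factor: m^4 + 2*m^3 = (m)*(m^3 + 2*m^2) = m*(m + 2)*(m^2) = m^2*(m + 2)*(m)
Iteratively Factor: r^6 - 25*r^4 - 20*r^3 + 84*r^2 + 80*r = (r - 5)*(r^5 + 5*r^4 - 20*r^2 - 16*r) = (r - 5)*(r - 2)*(r^4 + 7*r^3 + 14*r^2 + 8*r) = (r - 5)*(r - 2)*(r + 4)*(r^3 + 3*r^2 + 2*r) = r*(r - 5)*(r - 2)*(r + 4)*(r^2 + 3*r + 2) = r*(r - 5)*(r - 2)*(r + 2)*(r + 4)*(r + 1)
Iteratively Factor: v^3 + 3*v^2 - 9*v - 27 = (v - 3)*(v^2 + 6*v + 9) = (v - 3)*(v + 3)*(v + 3)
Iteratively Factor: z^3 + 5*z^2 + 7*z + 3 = (z + 3)*(z^2 + 2*z + 1) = (z + 1)*(z + 3)*(z + 1)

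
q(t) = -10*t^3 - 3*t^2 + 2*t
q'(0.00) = 2.00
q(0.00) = 0.00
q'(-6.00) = -1042.00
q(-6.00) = 2040.00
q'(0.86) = -25.35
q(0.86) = -6.86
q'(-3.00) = -250.00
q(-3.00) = 237.00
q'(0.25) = -1.38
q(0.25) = 0.16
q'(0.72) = -17.87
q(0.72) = -3.85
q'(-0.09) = 2.30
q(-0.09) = -0.20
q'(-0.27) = 1.43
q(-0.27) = -0.56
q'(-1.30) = -40.90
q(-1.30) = 14.30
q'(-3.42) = -328.37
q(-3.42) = 358.09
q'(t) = -30*t^2 - 6*t + 2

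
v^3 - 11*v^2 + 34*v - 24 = (v - 6)*(v - 4)*(v - 1)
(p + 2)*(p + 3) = p^2 + 5*p + 6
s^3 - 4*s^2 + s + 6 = (s - 3)*(s - 2)*(s + 1)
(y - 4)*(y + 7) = y^2 + 3*y - 28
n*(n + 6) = n^2 + 6*n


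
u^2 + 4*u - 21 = (u - 3)*(u + 7)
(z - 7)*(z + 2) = z^2 - 5*z - 14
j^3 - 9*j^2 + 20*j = j*(j - 5)*(j - 4)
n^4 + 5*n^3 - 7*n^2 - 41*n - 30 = (n - 3)*(n + 1)*(n + 2)*(n + 5)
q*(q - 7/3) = q^2 - 7*q/3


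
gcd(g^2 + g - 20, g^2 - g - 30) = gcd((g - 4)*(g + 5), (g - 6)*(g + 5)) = g + 5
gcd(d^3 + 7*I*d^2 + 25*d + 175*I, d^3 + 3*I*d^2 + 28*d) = d + 7*I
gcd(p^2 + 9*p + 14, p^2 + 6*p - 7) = p + 7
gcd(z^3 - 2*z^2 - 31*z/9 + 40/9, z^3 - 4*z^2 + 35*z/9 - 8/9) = z^2 - 11*z/3 + 8/3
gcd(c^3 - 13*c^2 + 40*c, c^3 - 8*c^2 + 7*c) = c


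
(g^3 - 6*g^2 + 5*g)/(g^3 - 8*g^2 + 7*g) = (g - 5)/(g - 7)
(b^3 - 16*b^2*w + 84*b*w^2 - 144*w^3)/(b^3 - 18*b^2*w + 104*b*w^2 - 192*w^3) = (-b + 6*w)/(-b + 8*w)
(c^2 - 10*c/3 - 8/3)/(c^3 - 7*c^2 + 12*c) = (c + 2/3)/(c*(c - 3))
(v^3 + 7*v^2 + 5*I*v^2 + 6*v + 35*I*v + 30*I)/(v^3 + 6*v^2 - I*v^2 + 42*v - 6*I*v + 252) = (v^2 + v*(1 + 5*I) + 5*I)/(v^2 - I*v + 42)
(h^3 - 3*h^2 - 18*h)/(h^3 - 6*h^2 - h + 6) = h*(h + 3)/(h^2 - 1)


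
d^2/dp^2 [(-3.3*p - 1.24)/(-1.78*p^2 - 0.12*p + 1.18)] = ((3.3*p + 1.24)*(3.56*p + 0.12)*(7.12*p + 0.24) - (35.244*p + 5.2064)*(1.78*p^2 + 0.12*p - 1.18))/(1.78*p^2 + 0.12*p - 1.18)^3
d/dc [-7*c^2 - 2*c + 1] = -14*c - 2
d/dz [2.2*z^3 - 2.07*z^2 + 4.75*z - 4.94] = 6.6*z^2 - 4.14*z + 4.75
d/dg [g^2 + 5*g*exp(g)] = 5*g*exp(g) + 2*g + 5*exp(g)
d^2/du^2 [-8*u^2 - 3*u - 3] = -16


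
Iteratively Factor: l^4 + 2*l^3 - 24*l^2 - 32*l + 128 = (l - 4)*(l^3 + 6*l^2 - 32) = (l - 4)*(l + 4)*(l^2 + 2*l - 8) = (l - 4)*(l - 2)*(l + 4)*(l + 4)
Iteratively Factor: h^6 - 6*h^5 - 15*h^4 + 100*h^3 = (h)*(h^5 - 6*h^4 - 15*h^3 + 100*h^2) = h^2*(h^4 - 6*h^3 - 15*h^2 + 100*h) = h^2*(h + 4)*(h^3 - 10*h^2 + 25*h) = h^2*(h - 5)*(h + 4)*(h^2 - 5*h) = h^3*(h - 5)*(h + 4)*(h - 5)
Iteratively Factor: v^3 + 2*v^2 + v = (v + 1)*(v^2 + v) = v*(v + 1)*(v + 1)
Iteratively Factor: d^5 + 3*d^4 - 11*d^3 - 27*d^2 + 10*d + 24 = (d - 1)*(d^4 + 4*d^3 - 7*d^2 - 34*d - 24) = (d - 1)*(d + 1)*(d^3 + 3*d^2 - 10*d - 24) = (d - 3)*(d - 1)*(d + 1)*(d^2 + 6*d + 8) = (d - 3)*(d - 1)*(d + 1)*(d + 4)*(d + 2)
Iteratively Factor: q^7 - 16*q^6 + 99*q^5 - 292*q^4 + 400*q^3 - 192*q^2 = (q - 1)*(q^6 - 15*q^5 + 84*q^4 - 208*q^3 + 192*q^2) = (q - 4)*(q - 1)*(q^5 - 11*q^4 + 40*q^3 - 48*q^2) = q*(q - 4)*(q - 1)*(q^4 - 11*q^3 + 40*q^2 - 48*q) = q*(q - 4)*(q - 3)*(q - 1)*(q^3 - 8*q^2 + 16*q) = q*(q - 4)^2*(q - 3)*(q - 1)*(q^2 - 4*q) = q*(q - 4)^3*(q - 3)*(q - 1)*(q)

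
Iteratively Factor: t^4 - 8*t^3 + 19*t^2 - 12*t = (t - 3)*(t^3 - 5*t^2 + 4*t) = t*(t - 3)*(t^2 - 5*t + 4) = t*(t - 3)*(t - 1)*(t - 4)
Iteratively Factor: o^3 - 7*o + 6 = (o - 2)*(o^2 + 2*o - 3) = (o - 2)*(o + 3)*(o - 1)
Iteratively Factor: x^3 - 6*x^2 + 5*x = (x)*(x^2 - 6*x + 5) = x*(x - 1)*(x - 5)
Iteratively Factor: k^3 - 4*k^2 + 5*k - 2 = (k - 1)*(k^2 - 3*k + 2) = (k - 2)*(k - 1)*(k - 1)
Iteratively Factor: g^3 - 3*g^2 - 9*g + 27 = (g - 3)*(g^2 - 9) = (g - 3)*(g + 3)*(g - 3)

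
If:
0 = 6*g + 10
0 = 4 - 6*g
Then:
No Solution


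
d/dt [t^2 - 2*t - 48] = 2*t - 2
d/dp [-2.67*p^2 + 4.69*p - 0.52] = 4.69 - 5.34*p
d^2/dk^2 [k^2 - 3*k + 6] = 2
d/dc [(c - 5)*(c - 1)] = 2*c - 6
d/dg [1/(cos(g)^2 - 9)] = 2*sin(g)*cos(g)/(cos(g)^2 - 9)^2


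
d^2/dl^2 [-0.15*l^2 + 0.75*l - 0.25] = -0.300000000000000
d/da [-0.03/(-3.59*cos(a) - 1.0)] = 0.1077*sin(a)/(3.59*cos(a) + 1.0)^2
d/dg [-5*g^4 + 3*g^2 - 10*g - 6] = -20*g^3 + 6*g - 10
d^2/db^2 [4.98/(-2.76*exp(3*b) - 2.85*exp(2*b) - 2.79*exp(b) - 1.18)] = (-4.98*(8.28*exp(2*b) + 5.7*exp(b) + 2.79)*(16.56*exp(2*b) + 11.4*exp(b) + 5.58)*exp(b) + (123.7032*exp(2*b) + 56.772*exp(b) + 13.8942)*(2.76*exp(3*b) + 2.85*exp(2*b) + 2.79*exp(b) + 1.18))*exp(b)/(2.76*exp(3*b) + 2.85*exp(2*b) + 2.79*exp(b) + 1.18)^3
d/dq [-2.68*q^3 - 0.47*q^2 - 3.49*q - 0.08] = -8.04*q^2 - 0.94*q - 3.49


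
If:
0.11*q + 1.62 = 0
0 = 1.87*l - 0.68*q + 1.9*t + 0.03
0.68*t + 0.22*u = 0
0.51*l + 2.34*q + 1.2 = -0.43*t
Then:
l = 409.44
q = -14.73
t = -408.26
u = 1261.90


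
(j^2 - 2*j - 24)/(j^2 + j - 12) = (j - 6)/(j - 3)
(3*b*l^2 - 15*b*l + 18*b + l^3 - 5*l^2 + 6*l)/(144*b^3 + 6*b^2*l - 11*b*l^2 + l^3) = (l^2 - 5*l + 6)/(48*b^2 - 14*b*l + l^2)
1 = 1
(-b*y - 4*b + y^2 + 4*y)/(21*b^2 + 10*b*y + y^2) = (-b*y - 4*b + y^2 + 4*y)/(21*b^2 + 10*b*y + y^2)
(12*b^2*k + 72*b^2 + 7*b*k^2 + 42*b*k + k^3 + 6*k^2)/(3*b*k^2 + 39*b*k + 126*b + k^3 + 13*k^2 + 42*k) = (4*b + k)/(k + 7)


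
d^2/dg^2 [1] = 0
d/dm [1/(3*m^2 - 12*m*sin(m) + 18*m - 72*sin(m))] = 2*(2*m*cos(m) - m + 2*sin(m) + 12*cos(m) - 3)/(3*(m + 6)^2*(m - 4*sin(m))^2)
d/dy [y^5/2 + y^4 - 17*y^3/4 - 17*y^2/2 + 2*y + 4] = 5*y^4/2 + 4*y^3 - 51*y^2/4 - 17*y + 2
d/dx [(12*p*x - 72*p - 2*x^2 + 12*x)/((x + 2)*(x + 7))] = 2*(-6*p*x^2 + 72*p*x + 408*p - 15*x^2 - 28*x + 84)/(x^4 + 18*x^3 + 109*x^2 + 252*x + 196)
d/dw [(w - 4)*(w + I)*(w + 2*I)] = 3*w^2 + w*(-8 + 6*I) - 2 - 12*I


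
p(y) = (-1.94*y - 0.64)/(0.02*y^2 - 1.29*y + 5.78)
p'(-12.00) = -0.01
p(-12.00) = 0.94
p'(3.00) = -2.66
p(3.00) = -3.09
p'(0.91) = -0.56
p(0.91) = -0.52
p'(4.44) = -55.94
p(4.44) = -20.72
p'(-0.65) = -0.27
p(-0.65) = 0.09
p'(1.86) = -1.00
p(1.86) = -1.23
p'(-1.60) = -0.19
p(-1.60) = 0.31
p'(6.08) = -5.96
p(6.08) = 9.39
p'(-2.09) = -0.16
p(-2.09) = 0.40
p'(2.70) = -1.96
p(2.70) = -2.41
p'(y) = (1.29 - 0.04*y)*(-1.94*y - 0.64)/(0.02*y^2 - 1.29*y + 5.78)^2 - 1.94/(0.02*y^2 - 1.29*y + 5.78)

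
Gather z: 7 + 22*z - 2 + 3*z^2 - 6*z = 3*z^2 + 16*z + 5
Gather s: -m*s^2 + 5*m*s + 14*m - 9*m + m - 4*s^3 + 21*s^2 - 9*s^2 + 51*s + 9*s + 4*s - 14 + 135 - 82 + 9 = 6*m - 4*s^3 + s^2*(12 - m) + s*(5*m + 64) + 48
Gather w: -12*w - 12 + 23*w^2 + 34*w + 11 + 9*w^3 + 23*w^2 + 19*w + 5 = 9*w^3 + 46*w^2 + 41*w + 4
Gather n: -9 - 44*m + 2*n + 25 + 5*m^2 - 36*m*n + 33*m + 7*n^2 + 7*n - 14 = 5*m^2 - 11*m + 7*n^2 + n*(9 - 36*m) + 2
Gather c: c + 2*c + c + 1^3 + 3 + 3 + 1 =4*c + 8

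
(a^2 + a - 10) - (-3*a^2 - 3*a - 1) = 4*a^2 + 4*a - 9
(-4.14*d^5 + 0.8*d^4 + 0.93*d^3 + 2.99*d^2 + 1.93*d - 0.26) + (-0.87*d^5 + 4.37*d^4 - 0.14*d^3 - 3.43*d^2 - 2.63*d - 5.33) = -5.01*d^5 + 5.17*d^4 + 0.79*d^3 - 0.44*d^2 - 0.7*d - 5.59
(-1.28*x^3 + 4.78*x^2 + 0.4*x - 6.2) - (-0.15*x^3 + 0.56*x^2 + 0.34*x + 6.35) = -1.13*x^3 + 4.22*x^2 + 0.06*x - 12.55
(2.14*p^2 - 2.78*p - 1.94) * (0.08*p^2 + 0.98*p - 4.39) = 0.1712*p^4 + 1.8748*p^3 - 12.2742*p^2 + 10.303*p + 8.5166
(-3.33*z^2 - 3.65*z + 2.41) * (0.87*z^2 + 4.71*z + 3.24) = -2.8971*z^4 - 18.8598*z^3 - 25.884*z^2 - 0.4749*z + 7.8084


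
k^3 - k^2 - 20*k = k*(k - 5)*(k + 4)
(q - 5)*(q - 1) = q^2 - 6*q + 5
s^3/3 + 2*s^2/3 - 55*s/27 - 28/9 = (s/3 + 1)*(s - 7/3)*(s + 4/3)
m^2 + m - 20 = (m - 4)*(m + 5)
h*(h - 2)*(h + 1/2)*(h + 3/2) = h^4 - 13*h^2/4 - 3*h/2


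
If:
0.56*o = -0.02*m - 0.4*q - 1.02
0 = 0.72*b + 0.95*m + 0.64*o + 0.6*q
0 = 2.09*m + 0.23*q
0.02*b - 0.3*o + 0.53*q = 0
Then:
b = 1.66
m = 0.09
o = -1.27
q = -0.78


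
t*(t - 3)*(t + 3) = t^3 - 9*t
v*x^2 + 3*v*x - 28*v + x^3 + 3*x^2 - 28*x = (v + x)*(x - 4)*(x + 7)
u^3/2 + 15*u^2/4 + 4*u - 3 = (u/2 + 1)*(u - 1/2)*(u + 6)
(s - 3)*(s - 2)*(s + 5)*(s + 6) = s^4 + 6*s^3 - 19*s^2 - 84*s + 180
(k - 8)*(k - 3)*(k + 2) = k^3 - 9*k^2 + 2*k + 48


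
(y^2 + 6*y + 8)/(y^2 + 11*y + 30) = (y^2 + 6*y + 8)/(y^2 + 11*y + 30)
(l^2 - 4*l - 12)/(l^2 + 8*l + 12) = (l - 6)/(l + 6)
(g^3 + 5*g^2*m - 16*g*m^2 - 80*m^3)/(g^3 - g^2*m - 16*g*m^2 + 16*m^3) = (g + 5*m)/(g - m)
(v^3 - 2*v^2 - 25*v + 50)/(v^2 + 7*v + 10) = (v^2 - 7*v + 10)/(v + 2)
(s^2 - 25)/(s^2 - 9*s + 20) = (s + 5)/(s - 4)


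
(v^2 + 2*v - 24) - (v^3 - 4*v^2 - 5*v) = -v^3 + 5*v^2 + 7*v - 24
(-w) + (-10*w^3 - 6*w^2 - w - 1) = -10*w^3 - 6*w^2 - 2*w - 1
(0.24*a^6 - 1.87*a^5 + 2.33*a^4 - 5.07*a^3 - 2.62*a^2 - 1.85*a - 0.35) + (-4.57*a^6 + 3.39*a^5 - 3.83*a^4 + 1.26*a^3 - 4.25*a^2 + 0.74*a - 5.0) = -4.33*a^6 + 1.52*a^5 - 1.5*a^4 - 3.81*a^3 - 6.87*a^2 - 1.11*a - 5.35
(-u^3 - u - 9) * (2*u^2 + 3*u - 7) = -2*u^5 - 3*u^4 + 5*u^3 - 21*u^2 - 20*u + 63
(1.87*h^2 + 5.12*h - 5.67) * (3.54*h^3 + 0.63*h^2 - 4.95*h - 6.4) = 6.6198*h^5 + 19.3029*h^4 - 26.1027*h^3 - 40.8841*h^2 - 4.7015*h + 36.288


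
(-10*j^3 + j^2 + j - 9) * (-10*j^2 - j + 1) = 100*j^5 - 21*j^3 + 90*j^2 + 10*j - 9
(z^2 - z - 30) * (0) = 0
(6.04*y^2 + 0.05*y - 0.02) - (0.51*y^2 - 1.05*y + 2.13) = 5.53*y^2 + 1.1*y - 2.15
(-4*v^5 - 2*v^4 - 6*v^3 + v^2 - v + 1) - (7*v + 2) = -4*v^5 - 2*v^4 - 6*v^3 + v^2 - 8*v - 1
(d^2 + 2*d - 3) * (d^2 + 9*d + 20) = d^4 + 11*d^3 + 35*d^2 + 13*d - 60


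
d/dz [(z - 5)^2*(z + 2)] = (z - 5)*(3*z - 1)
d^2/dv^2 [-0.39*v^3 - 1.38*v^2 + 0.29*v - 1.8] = -2.34*v - 2.76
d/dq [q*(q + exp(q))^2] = (q + exp(q))*(2*q*(exp(q) + 1) + q + exp(q))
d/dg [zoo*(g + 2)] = zoo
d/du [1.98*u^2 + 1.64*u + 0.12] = 3.96*u + 1.64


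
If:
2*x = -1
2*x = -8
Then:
No Solution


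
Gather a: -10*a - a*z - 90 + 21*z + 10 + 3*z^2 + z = a*(-z - 10) + 3*z^2 + 22*z - 80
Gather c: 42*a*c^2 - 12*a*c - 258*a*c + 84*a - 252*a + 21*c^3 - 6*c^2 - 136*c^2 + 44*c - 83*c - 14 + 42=-168*a + 21*c^3 + c^2*(42*a - 142) + c*(-270*a - 39) + 28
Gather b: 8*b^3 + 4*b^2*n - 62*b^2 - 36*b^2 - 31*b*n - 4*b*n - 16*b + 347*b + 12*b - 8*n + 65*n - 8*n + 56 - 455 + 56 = 8*b^3 + b^2*(4*n - 98) + b*(343 - 35*n) + 49*n - 343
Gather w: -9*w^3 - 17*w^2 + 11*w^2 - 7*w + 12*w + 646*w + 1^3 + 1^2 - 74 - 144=-9*w^3 - 6*w^2 + 651*w - 216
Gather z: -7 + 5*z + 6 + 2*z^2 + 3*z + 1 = 2*z^2 + 8*z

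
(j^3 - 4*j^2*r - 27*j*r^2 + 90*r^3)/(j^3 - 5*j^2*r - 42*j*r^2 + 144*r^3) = (-j^2 + j*r + 30*r^2)/(-j^2 + 2*j*r + 48*r^2)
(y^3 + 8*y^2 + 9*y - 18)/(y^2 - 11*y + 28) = (y^3 + 8*y^2 + 9*y - 18)/(y^2 - 11*y + 28)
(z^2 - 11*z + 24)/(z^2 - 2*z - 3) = (z - 8)/(z + 1)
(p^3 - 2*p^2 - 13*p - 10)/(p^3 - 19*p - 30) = (p + 1)/(p + 3)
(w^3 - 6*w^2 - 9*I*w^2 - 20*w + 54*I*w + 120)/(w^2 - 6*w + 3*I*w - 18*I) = (w^2 - 9*I*w - 20)/(w + 3*I)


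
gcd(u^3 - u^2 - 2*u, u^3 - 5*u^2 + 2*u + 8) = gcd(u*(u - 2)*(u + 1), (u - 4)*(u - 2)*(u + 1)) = u^2 - u - 2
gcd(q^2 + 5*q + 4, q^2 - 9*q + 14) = 1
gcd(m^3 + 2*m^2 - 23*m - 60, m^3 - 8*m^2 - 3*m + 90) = m^2 - 2*m - 15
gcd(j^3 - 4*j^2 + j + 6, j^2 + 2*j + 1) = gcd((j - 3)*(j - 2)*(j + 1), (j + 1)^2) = j + 1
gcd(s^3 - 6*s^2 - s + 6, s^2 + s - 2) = s - 1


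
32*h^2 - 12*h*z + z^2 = (-8*h + z)*(-4*h + z)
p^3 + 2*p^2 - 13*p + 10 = (p - 2)*(p - 1)*(p + 5)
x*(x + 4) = x^2 + 4*x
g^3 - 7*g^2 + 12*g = g*(g - 4)*(g - 3)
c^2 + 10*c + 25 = (c + 5)^2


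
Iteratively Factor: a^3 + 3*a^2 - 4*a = (a - 1)*(a^2 + 4*a) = a*(a - 1)*(a + 4)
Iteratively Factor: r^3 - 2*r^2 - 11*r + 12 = (r - 1)*(r^2 - r - 12) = (r - 1)*(r + 3)*(r - 4)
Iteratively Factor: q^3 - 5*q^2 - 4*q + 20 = (q - 5)*(q^2 - 4) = (q - 5)*(q - 2)*(q + 2)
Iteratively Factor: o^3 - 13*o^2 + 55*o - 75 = (o - 5)*(o^2 - 8*o + 15) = (o - 5)^2*(o - 3)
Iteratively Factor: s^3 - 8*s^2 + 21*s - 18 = (s - 3)*(s^2 - 5*s + 6) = (s - 3)*(s - 2)*(s - 3)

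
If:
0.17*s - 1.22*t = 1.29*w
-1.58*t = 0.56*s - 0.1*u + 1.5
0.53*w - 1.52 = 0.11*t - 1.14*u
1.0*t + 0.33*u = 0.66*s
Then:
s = -0.55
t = -0.69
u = 1.00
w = 0.58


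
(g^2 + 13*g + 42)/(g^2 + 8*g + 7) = (g + 6)/(g + 1)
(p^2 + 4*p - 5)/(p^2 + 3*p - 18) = (p^2 + 4*p - 5)/(p^2 + 3*p - 18)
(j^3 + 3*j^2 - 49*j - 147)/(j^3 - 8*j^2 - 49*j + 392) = (j + 3)/(j - 8)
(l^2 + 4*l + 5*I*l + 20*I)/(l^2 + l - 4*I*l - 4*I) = (l^2 + l*(4 + 5*I) + 20*I)/(l^2 + l*(1 - 4*I) - 4*I)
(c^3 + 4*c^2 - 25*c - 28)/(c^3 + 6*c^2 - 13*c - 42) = (c^2 - 3*c - 4)/(c^2 - c - 6)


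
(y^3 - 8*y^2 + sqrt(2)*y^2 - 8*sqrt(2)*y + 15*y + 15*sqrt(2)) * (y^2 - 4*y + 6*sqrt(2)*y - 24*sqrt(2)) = y^5 - 12*y^4 + 7*sqrt(2)*y^4 - 84*sqrt(2)*y^3 + 59*y^3 - 204*y^2 + 329*sqrt(2)*y^2 - 420*sqrt(2)*y + 564*y - 720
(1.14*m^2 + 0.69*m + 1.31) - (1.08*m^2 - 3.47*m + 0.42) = 0.0599999999999998*m^2 + 4.16*m + 0.89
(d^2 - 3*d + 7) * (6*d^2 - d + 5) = 6*d^4 - 19*d^3 + 50*d^2 - 22*d + 35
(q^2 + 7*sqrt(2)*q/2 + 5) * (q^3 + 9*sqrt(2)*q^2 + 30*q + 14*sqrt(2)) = q^5 + 25*sqrt(2)*q^4/2 + 98*q^3 + 164*sqrt(2)*q^2 + 248*q + 70*sqrt(2)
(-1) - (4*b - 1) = -4*b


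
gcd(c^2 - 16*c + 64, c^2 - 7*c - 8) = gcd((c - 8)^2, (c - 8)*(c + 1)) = c - 8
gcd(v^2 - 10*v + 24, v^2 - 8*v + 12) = v - 6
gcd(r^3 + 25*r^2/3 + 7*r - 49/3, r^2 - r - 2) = 1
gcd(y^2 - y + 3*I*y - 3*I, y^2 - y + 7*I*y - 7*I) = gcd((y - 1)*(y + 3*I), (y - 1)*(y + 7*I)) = y - 1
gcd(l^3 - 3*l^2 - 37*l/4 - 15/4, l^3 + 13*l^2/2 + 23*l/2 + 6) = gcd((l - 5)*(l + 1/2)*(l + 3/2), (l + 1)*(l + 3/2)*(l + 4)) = l + 3/2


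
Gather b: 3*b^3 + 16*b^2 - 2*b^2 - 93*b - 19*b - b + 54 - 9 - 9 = 3*b^3 + 14*b^2 - 113*b + 36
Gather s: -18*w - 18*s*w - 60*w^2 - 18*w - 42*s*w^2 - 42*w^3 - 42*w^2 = s*(-42*w^2 - 18*w) - 42*w^3 - 102*w^2 - 36*w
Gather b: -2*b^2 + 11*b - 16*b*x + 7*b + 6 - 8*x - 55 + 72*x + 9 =-2*b^2 + b*(18 - 16*x) + 64*x - 40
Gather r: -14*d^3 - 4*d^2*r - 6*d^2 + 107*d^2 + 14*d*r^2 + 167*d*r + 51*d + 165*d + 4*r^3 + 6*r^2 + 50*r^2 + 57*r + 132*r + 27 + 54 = -14*d^3 + 101*d^2 + 216*d + 4*r^3 + r^2*(14*d + 56) + r*(-4*d^2 + 167*d + 189) + 81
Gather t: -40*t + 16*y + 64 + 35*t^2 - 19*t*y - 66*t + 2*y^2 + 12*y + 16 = 35*t^2 + t*(-19*y - 106) + 2*y^2 + 28*y + 80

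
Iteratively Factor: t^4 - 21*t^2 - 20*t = (t + 4)*(t^3 - 4*t^2 - 5*t) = t*(t + 4)*(t^2 - 4*t - 5) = t*(t + 1)*(t + 4)*(t - 5)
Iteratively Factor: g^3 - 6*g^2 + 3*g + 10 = (g - 2)*(g^2 - 4*g - 5) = (g - 5)*(g - 2)*(g + 1)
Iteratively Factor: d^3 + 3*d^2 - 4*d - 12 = (d - 2)*(d^2 + 5*d + 6) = (d - 2)*(d + 2)*(d + 3)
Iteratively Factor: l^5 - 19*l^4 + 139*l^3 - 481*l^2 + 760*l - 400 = (l - 5)*(l^4 - 14*l^3 + 69*l^2 - 136*l + 80) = (l - 5)^2*(l^3 - 9*l^2 + 24*l - 16) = (l - 5)^2*(l - 4)*(l^2 - 5*l + 4) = (l - 5)^2*(l - 4)*(l - 1)*(l - 4)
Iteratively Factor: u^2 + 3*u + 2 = (u + 2)*(u + 1)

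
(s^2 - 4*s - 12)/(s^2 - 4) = (s - 6)/(s - 2)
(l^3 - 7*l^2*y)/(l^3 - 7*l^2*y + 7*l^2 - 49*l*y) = l/(l + 7)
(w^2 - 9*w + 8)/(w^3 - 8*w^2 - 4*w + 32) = (w - 1)/(w^2 - 4)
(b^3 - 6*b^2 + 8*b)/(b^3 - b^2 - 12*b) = (b - 2)/(b + 3)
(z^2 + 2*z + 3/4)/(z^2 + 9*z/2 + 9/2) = (z + 1/2)/(z + 3)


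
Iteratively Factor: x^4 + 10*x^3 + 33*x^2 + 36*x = (x)*(x^3 + 10*x^2 + 33*x + 36) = x*(x + 3)*(x^2 + 7*x + 12) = x*(x + 3)*(x + 4)*(x + 3)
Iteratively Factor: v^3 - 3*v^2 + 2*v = (v)*(v^2 - 3*v + 2) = v*(v - 1)*(v - 2)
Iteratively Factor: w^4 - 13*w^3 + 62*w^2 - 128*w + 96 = (w - 3)*(w^3 - 10*w^2 + 32*w - 32) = (w - 4)*(w - 3)*(w^2 - 6*w + 8) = (w - 4)^2*(w - 3)*(w - 2)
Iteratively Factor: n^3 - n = (n - 1)*(n^2 + n) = (n - 1)*(n + 1)*(n)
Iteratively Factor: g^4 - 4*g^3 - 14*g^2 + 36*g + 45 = (g + 3)*(g^3 - 7*g^2 + 7*g + 15) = (g - 5)*(g + 3)*(g^2 - 2*g - 3) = (g - 5)*(g - 3)*(g + 3)*(g + 1)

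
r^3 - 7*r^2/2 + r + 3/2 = (r - 3)*(r - 1)*(r + 1/2)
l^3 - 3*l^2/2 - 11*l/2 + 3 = (l - 3)*(l - 1/2)*(l + 2)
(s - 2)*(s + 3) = s^2 + s - 6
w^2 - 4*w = w*(w - 4)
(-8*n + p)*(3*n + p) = -24*n^2 - 5*n*p + p^2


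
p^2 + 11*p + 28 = (p + 4)*(p + 7)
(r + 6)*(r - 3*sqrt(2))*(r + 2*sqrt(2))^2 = r^4 + sqrt(2)*r^3 + 6*r^3 - 16*r^2 + 6*sqrt(2)*r^2 - 96*r - 24*sqrt(2)*r - 144*sqrt(2)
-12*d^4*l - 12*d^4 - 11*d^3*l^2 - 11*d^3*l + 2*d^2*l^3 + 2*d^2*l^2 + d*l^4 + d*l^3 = (-3*d + l)*(d + l)*(4*d + l)*(d*l + d)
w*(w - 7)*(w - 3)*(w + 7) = w^4 - 3*w^3 - 49*w^2 + 147*w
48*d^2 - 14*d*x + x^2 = (-8*d + x)*(-6*d + x)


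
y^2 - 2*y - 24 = (y - 6)*(y + 4)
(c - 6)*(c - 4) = c^2 - 10*c + 24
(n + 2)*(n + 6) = n^2 + 8*n + 12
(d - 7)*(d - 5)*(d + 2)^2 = d^4 - 8*d^3 - 9*d^2 + 92*d + 140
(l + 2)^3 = l^3 + 6*l^2 + 12*l + 8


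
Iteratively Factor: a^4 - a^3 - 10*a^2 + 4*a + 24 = (a - 2)*(a^3 + a^2 - 8*a - 12) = (a - 2)*(a + 2)*(a^2 - a - 6) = (a - 2)*(a + 2)^2*(a - 3)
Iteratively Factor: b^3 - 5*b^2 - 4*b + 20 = (b - 2)*(b^2 - 3*b - 10) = (b - 2)*(b + 2)*(b - 5)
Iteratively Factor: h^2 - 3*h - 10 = (h + 2)*(h - 5)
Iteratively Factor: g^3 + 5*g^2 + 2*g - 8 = (g + 4)*(g^2 + g - 2) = (g - 1)*(g + 4)*(g + 2)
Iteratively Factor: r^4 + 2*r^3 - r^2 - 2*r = (r + 2)*(r^3 - r) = (r - 1)*(r + 2)*(r^2 + r) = r*(r - 1)*(r + 2)*(r + 1)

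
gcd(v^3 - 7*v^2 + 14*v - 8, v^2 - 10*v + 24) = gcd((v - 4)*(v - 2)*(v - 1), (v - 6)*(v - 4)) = v - 4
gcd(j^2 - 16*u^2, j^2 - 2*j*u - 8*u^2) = -j + 4*u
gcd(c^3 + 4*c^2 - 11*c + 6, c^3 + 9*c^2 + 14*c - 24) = c^2 + 5*c - 6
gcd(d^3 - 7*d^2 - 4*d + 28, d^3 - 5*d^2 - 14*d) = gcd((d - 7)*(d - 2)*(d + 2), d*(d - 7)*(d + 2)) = d^2 - 5*d - 14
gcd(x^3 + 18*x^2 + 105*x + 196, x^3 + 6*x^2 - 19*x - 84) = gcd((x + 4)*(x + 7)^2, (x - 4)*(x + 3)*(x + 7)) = x + 7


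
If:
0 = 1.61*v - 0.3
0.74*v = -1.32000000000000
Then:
No Solution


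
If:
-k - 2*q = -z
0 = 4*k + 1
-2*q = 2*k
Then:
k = -1/4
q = 1/4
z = 1/4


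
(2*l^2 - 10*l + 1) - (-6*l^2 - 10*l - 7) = 8*l^2 + 8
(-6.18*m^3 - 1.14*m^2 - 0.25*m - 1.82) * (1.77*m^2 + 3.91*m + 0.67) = -10.9386*m^5 - 26.1816*m^4 - 9.0405*m^3 - 4.9627*m^2 - 7.2837*m - 1.2194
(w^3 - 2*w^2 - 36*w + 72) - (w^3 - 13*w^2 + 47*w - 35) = 11*w^2 - 83*w + 107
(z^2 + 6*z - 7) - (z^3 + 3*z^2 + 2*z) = -z^3 - 2*z^2 + 4*z - 7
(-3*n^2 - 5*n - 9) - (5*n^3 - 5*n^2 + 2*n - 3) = -5*n^3 + 2*n^2 - 7*n - 6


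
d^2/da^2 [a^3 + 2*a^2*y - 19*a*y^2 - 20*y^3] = 6*a + 4*y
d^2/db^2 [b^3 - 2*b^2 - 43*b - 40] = 6*b - 4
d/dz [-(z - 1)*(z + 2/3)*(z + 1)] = -3*z^2 - 4*z/3 + 1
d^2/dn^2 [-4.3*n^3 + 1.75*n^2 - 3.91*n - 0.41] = 3.5 - 25.8*n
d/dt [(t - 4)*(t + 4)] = 2*t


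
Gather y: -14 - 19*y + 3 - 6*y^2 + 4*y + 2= -6*y^2 - 15*y - 9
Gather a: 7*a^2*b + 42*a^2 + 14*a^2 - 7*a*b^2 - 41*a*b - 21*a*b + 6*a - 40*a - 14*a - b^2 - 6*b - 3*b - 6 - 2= a^2*(7*b + 56) + a*(-7*b^2 - 62*b - 48) - b^2 - 9*b - 8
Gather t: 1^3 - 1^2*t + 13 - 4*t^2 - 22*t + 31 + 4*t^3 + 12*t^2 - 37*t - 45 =4*t^3 + 8*t^2 - 60*t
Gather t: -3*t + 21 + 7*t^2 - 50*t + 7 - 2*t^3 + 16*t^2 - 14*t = -2*t^3 + 23*t^2 - 67*t + 28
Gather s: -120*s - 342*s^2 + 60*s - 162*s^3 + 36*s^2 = -162*s^3 - 306*s^2 - 60*s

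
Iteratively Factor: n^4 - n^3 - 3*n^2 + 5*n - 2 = (n - 1)*(n^3 - 3*n + 2) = (n - 1)*(n + 2)*(n^2 - 2*n + 1) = (n - 1)^2*(n + 2)*(n - 1)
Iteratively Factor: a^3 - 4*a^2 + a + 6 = (a + 1)*(a^2 - 5*a + 6) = (a - 2)*(a + 1)*(a - 3)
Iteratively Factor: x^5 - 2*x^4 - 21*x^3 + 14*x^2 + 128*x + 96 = (x - 4)*(x^4 + 2*x^3 - 13*x^2 - 38*x - 24) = (x - 4)*(x + 3)*(x^3 - x^2 - 10*x - 8) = (x - 4)*(x + 1)*(x + 3)*(x^2 - 2*x - 8) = (x - 4)^2*(x + 1)*(x + 3)*(x + 2)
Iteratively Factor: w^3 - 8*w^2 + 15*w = (w - 5)*(w^2 - 3*w) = w*(w - 5)*(w - 3)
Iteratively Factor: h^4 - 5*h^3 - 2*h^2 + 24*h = (h - 4)*(h^3 - h^2 - 6*h) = (h - 4)*(h - 3)*(h^2 + 2*h) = (h - 4)*(h - 3)*(h + 2)*(h)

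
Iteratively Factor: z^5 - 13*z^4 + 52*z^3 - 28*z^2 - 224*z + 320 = (z - 4)*(z^4 - 9*z^3 + 16*z^2 + 36*z - 80) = (z - 4)*(z + 2)*(z^3 - 11*z^2 + 38*z - 40) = (z - 4)^2*(z + 2)*(z^2 - 7*z + 10) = (z - 5)*(z - 4)^2*(z + 2)*(z - 2)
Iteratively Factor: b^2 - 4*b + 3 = (b - 1)*(b - 3)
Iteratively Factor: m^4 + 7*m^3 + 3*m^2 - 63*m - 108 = (m + 4)*(m^3 + 3*m^2 - 9*m - 27) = (m - 3)*(m + 4)*(m^2 + 6*m + 9) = (m - 3)*(m + 3)*(m + 4)*(m + 3)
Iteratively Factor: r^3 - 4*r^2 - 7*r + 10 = (r - 1)*(r^2 - 3*r - 10) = (r - 5)*(r - 1)*(r + 2)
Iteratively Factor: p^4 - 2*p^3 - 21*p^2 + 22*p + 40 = (p - 2)*(p^3 - 21*p - 20) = (p - 5)*(p - 2)*(p^2 + 5*p + 4) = (p - 5)*(p - 2)*(p + 1)*(p + 4)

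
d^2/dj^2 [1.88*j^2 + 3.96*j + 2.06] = 3.76000000000000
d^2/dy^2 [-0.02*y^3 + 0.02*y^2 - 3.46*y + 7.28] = 0.04 - 0.12*y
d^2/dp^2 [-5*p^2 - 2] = -10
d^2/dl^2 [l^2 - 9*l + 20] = 2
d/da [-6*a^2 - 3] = -12*a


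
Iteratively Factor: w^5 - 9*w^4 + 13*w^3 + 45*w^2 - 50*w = (w - 5)*(w^4 - 4*w^3 - 7*w^2 + 10*w) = (w - 5)*(w + 2)*(w^3 - 6*w^2 + 5*w) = (w - 5)*(w - 1)*(w + 2)*(w^2 - 5*w) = w*(w - 5)*(w - 1)*(w + 2)*(w - 5)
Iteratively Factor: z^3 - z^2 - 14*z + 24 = (z - 3)*(z^2 + 2*z - 8) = (z - 3)*(z - 2)*(z + 4)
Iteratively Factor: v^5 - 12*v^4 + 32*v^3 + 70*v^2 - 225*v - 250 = (v + 2)*(v^4 - 14*v^3 + 60*v^2 - 50*v - 125) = (v - 5)*(v + 2)*(v^3 - 9*v^2 + 15*v + 25) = (v - 5)^2*(v + 2)*(v^2 - 4*v - 5) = (v - 5)^2*(v + 1)*(v + 2)*(v - 5)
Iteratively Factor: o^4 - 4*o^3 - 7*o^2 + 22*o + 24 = (o + 1)*(o^3 - 5*o^2 - 2*o + 24) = (o + 1)*(o + 2)*(o^2 - 7*o + 12) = (o - 4)*(o + 1)*(o + 2)*(o - 3)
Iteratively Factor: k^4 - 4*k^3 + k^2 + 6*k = (k - 3)*(k^3 - k^2 - 2*k) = k*(k - 3)*(k^2 - k - 2) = k*(k - 3)*(k + 1)*(k - 2)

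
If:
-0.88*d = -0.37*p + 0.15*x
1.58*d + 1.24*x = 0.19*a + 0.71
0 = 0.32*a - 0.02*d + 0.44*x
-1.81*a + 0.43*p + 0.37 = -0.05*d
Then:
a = 0.69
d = 0.89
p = 1.94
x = -0.46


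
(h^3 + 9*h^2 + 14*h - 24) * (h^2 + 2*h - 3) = h^5 + 11*h^4 + 29*h^3 - 23*h^2 - 90*h + 72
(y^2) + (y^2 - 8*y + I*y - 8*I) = 2*y^2 - 8*y + I*y - 8*I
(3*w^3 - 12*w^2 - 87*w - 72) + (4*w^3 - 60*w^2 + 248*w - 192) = 7*w^3 - 72*w^2 + 161*w - 264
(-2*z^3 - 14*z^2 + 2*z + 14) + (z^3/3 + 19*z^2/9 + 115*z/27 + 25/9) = -5*z^3/3 - 107*z^2/9 + 169*z/27 + 151/9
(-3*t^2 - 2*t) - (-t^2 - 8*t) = -2*t^2 + 6*t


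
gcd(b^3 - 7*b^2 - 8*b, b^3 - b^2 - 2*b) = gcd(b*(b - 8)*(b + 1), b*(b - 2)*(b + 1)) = b^2 + b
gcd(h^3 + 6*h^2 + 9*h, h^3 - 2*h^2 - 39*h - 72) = h^2 + 6*h + 9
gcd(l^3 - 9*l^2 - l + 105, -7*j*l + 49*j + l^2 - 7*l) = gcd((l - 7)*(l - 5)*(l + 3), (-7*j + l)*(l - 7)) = l - 7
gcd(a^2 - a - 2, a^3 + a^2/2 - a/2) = a + 1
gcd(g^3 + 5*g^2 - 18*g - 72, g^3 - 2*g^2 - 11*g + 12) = g^2 - g - 12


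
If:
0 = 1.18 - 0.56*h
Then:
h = 2.11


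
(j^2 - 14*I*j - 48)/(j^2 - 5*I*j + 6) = (j - 8*I)/(j + I)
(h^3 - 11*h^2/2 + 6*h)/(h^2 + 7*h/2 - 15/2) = h*(h - 4)/(h + 5)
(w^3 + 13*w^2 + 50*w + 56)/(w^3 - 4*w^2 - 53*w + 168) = (w^2 + 6*w + 8)/(w^2 - 11*w + 24)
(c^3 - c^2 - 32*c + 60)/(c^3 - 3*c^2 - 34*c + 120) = (c - 2)/(c - 4)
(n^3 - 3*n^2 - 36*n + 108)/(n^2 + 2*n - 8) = (n^3 - 3*n^2 - 36*n + 108)/(n^2 + 2*n - 8)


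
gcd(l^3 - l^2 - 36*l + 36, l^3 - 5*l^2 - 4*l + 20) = 1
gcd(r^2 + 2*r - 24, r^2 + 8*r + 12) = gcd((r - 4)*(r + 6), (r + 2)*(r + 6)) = r + 6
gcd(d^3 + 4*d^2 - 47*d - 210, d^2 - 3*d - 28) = d - 7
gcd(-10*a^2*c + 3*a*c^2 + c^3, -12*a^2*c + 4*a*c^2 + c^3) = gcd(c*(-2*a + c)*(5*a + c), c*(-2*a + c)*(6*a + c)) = 2*a*c - c^2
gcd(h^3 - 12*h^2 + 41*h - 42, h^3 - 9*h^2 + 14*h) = h^2 - 9*h + 14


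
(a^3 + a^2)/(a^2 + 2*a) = a*(a + 1)/(a + 2)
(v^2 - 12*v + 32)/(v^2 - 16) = (v - 8)/(v + 4)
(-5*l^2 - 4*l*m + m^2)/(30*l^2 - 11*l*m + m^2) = (-l - m)/(6*l - m)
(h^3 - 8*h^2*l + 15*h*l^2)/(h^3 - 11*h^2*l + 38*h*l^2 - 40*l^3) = h*(h - 3*l)/(h^2 - 6*h*l + 8*l^2)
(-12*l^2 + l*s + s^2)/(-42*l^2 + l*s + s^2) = (-12*l^2 + l*s + s^2)/(-42*l^2 + l*s + s^2)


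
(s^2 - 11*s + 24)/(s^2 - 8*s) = (s - 3)/s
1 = 1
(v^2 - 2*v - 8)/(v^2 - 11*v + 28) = (v + 2)/(v - 7)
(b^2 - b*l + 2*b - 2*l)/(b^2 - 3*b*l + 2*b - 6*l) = (b - l)/(b - 3*l)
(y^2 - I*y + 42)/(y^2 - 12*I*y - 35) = (y + 6*I)/(y - 5*I)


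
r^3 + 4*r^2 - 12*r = r*(r - 2)*(r + 6)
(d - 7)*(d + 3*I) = d^2 - 7*d + 3*I*d - 21*I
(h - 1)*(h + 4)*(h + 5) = h^3 + 8*h^2 + 11*h - 20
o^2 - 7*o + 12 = (o - 4)*(o - 3)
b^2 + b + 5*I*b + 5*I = (b + 1)*(b + 5*I)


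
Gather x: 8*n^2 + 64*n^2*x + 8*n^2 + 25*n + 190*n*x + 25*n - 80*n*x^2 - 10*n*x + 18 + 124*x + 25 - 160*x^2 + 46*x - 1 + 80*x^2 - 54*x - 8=16*n^2 + 50*n + x^2*(-80*n - 80) + x*(64*n^2 + 180*n + 116) + 34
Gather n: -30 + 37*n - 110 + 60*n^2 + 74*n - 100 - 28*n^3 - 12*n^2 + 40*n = -28*n^3 + 48*n^2 + 151*n - 240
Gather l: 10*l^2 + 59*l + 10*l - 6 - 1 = 10*l^2 + 69*l - 7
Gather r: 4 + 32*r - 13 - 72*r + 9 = -40*r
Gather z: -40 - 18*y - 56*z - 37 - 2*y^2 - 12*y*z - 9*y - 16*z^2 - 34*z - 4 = -2*y^2 - 27*y - 16*z^2 + z*(-12*y - 90) - 81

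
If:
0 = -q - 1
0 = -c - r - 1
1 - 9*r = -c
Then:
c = -1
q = -1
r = 0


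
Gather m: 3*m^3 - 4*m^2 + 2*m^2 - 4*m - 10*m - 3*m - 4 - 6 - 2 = 3*m^3 - 2*m^2 - 17*m - 12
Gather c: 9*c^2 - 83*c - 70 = 9*c^2 - 83*c - 70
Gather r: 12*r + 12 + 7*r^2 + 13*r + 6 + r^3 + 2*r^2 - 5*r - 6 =r^3 + 9*r^2 + 20*r + 12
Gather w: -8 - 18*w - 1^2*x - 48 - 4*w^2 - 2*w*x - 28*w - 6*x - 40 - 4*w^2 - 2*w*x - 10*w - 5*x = -8*w^2 + w*(-4*x - 56) - 12*x - 96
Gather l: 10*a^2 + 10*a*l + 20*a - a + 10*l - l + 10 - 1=10*a^2 + 19*a + l*(10*a + 9) + 9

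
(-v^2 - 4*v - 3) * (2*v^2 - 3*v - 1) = -2*v^4 - 5*v^3 + 7*v^2 + 13*v + 3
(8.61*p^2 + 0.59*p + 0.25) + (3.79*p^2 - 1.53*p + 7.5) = 12.4*p^2 - 0.94*p + 7.75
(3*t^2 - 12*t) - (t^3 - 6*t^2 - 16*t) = -t^3 + 9*t^2 + 4*t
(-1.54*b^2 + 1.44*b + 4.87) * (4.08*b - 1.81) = -6.2832*b^3 + 8.6626*b^2 + 17.2632*b - 8.8147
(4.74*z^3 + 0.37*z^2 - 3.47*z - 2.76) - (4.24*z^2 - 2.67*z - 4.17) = 4.74*z^3 - 3.87*z^2 - 0.8*z + 1.41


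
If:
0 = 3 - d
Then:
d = 3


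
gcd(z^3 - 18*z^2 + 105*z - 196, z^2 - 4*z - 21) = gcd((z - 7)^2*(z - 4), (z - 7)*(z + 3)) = z - 7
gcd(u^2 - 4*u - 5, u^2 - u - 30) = 1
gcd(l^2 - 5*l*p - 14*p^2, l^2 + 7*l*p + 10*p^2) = l + 2*p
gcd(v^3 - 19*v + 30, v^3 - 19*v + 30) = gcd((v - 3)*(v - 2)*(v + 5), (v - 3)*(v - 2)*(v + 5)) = v^3 - 19*v + 30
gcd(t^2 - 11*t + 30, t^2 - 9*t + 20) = t - 5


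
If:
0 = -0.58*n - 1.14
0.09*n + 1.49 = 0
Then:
No Solution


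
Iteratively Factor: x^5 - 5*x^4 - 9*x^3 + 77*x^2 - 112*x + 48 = (x + 4)*(x^4 - 9*x^3 + 27*x^2 - 31*x + 12) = (x - 1)*(x + 4)*(x^3 - 8*x^2 + 19*x - 12) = (x - 3)*(x - 1)*(x + 4)*(x^2 - 5*x + 4) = (x - 3)*(x - 1)^2*(x + 4)*(x - 4)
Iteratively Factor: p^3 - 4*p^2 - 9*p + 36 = (p - 3)*(p^2 - p - 12) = (p - 3)*(p + 3)*(p - 4)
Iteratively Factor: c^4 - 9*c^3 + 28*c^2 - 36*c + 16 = (c - 2)*(c^3 - 7*c^2 + 14*c - 8) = (c - 2)^2*(c^2 - 5*c + 4) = (c - 4)*(c - 2)^2*(c - 1)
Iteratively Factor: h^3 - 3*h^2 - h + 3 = (h - 1)*(h^2 - 2*h - 3) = (h - 1)*(h + 1)*(h - 3)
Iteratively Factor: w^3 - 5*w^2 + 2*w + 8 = (w - 4)*(w^2 - w - 2) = (w - 4)*(w + 1)*(w - 2)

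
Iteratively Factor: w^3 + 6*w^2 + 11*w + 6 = (w + 1)*(w^2 + 5*w + 6) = (w + 1)*(w + 2)*(w + 3)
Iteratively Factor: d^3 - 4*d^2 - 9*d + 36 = (d + 3)*(d^2 - 7*d + 12) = (d - 4)*(d + 3)*(d - 3)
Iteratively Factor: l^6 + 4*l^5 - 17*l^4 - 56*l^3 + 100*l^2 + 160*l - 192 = (l - 1)*(l^5 + 5*l^4 - 12*l^3 - 68*l^2 + 32*l + 192) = (l - 1)*(l + 4)*(l^4 + l^3 - 16*l^2 - 4*l + 48) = (l - 1)*(l + 4)^2*(l^3 - 3*l^2 - 4*l + 12) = (l - 3)*(l - 1)*(l + 4)^2*(l^2 - 4) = (l - 3)*(l - 2)*(l - 1)*(l + 4)^2*(l + 2)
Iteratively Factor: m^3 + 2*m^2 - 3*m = (m - 1)*(m^2 + 3*m) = (m - 1)*(m + 3)*(m)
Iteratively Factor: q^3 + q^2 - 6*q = (q + 3)*(q^2 - 2*q) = q*(q + 3)*(q - 2)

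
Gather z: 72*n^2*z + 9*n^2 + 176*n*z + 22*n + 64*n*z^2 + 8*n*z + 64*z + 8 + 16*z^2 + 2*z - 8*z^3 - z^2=9*n^2 + 22*n - 8*z^3 + z^2*(64*n + 15) + z*(72*n^2 + 184*n + 66) + 8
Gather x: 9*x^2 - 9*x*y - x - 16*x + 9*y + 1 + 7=9*x^2 + x*(-9*y - 17) + 9*y + 8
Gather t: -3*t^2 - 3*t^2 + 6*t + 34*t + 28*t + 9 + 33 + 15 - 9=-6*t^2 + 68*t + 48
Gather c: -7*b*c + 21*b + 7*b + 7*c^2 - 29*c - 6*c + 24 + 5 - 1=28*b + 7*c^2 + c*(-7*b - 35) + 28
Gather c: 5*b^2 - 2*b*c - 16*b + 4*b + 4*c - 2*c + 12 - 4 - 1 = 5*b^2 - 12*b + c*(2 - 2*b) + 7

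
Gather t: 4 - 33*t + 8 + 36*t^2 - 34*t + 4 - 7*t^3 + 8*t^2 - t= -7*t^3 + 44*t^2 - 68*t + 16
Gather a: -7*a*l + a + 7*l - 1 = a*(1 - 7*l) + 7*l - 1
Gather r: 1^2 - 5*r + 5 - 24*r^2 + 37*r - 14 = -24*r^2 + 32*r - 8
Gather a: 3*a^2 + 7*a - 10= 3*a^2 + 7*a - 10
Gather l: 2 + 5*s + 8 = 5*s + 10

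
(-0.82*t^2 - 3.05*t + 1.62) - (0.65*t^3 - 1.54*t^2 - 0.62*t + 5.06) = -0.65*t^3 + 0.72*t^2 - 2.43*t - 3.44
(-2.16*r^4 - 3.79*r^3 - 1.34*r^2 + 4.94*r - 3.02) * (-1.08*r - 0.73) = 2.3328*r^5 + 5.67*r^4 + 4.2139*r^3 - 4.357*r^2 - 0.3446*r + 2.2046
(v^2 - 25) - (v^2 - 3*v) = 3*v - 25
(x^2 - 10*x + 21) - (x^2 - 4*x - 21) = 42 - 6*x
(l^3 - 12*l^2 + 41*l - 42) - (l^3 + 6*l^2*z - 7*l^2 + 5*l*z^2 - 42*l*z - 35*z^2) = -6*l^2*z - 5*l^2 - 5*l*z^2 + 42*l*z + 41*l + 35*z^2 - 42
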